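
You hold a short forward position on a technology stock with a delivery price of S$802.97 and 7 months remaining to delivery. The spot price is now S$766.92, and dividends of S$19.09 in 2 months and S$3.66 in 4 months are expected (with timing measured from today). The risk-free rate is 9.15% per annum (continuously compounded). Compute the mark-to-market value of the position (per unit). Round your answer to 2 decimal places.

S$16.67

PV(remaining dividends) I = 19.09·e^(−0.0915·2/12) + 3.66·e^(−0.0915·4/12) = 22.3511
Current forward F = (S − I)·e^(rT) = (766.92 − 22.3511)·e^(0.0915·7/12) = 744.5689 × 1.054825 = 785.3899
Value (long) = (F − K)·e^(−rT) = (785.3899 − 802.97) × 0.948024 = -16.6664
Short position value = −(long value) = S$16.67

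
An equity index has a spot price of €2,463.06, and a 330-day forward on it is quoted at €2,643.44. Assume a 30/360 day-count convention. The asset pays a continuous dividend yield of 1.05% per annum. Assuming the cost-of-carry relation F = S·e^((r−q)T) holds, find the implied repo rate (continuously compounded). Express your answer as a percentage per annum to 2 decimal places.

From F = S·e^((r−q)T): (r − q) = ln(F/S)/T
ln(2643.44/2463.06) = ln(1.073234) = 0.070677
(r − q) = 0.070677 / (330/360) = 0.077102
r = ln(F/S)/T + q = 0.077102 + 0.0105 = 0.087602
r = 8.76%

8.76%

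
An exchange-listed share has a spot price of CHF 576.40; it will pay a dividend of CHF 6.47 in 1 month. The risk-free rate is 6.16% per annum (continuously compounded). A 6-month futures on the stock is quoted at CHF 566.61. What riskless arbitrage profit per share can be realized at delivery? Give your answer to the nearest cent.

PV(dividends) I = 6.47·e^(−0.0616·1/12) = 6.4369
Fair futures F* = (S − I)·e^(rT) = (576.40 − 6.4369)·e^0.030800 = 569.9631 × 1.031279 = 587.7910
Market CHF 566.61 < fair 587.7910: forward underpriced → reverse cash-and-carry (short the stock, invest proceeds at r, pay the dividends, go long the forward).
Profit at T = |F_mkt − F*| = |566.61 − 587.7910| = CHF 21.18 per share

CHF 21.18 per share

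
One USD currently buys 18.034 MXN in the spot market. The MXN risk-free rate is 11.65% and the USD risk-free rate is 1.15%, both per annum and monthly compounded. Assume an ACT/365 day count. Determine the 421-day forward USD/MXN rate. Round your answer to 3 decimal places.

By covered interest parity, F = S · (1+r_MXN/12)^(12T) / (1+r_USD/12)^(12T)
= 18.034 × 1.143079 / 1.013346 = 18.034 × 1.128024
F = 20.343 MXN per USD

20.343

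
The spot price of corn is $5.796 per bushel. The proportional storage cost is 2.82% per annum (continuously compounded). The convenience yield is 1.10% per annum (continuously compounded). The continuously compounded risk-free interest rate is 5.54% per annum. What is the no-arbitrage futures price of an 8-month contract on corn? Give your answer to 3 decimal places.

$6.083 per bushel

Net carry = r + u − y = 0.0554 + 0.0282 − 0.0110 = 0.0726
F = S·e^((r+u−y)T) = 5.796 · e^(0.0726 × 8/12) = 5.796 · e^0.048400
= 5.796 × 1.049590 = $6.083 per bushel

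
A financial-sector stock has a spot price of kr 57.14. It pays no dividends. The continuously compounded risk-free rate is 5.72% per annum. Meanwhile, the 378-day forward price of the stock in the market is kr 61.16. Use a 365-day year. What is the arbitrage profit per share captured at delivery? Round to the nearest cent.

Fair forward: F* = S·e^(carry·T), with carry = r = 0.0572
F* = 57.14 · e^(0.0572 × 378/365) = 57.14 · e^0.059237 = 57.14 × 1.061027 = kr 60.6271
Market kr 61.16 > fair kr 60.6271: forward overpriced → cash-and-carry (buy spot, short the forward).
At maturity, profit = |F_mkt − F*| = |61.16 − 60.6271| = kr 0.53 per share

kr 0.53 per share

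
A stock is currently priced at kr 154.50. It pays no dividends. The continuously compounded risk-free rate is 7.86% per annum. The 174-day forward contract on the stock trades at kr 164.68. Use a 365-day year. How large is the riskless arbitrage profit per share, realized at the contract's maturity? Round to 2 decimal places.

kr 4.28 per share

Fair forward: F* = S·e^(carry·T), with carry = r = 0.0786
F* = 154.50 · e^(0.0786 × 174/365) = 154.50 · e^0.037470 = 154.50 × 1.038181 = kr 160.3990
Market kr 164.68 > fair kr 160.3990: forward overpriced → cash-and-carry (buy spot, short the forward).
At maturity, profit = |F_mkt − F*| = |164.68 − 160.3990| = kr 4.28 per share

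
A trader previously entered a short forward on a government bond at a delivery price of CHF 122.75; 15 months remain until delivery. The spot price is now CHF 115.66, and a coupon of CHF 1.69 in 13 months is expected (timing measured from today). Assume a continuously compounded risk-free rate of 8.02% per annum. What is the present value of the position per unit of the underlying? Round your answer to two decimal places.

-CHF 3.07

PV(remaining coupons) I = 1.69·e^(−0.0802·13/12) = 1.5494
Current forward F = (S − I)·e^(rT) = (115.66 − 1.5494)·e^(0.0802·15/12) = 114.1106 × 1.105447 = 126.1432
Value (long) = (F − K)·e^(−rT) = (126.1432 − 122.75) × 0.904611 = 3.0695
Short position value = −(long value) = -CHF 3.07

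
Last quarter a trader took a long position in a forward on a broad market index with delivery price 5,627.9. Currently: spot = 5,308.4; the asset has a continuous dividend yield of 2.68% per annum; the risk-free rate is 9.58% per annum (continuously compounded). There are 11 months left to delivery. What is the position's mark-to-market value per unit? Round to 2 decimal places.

24.82

Current fair forward for the remaining 11 months: F = S·e^((r − q)·T), (r − q) = 0.0958 − 0.0268 = 0.0690
F = 5308.4 · e^(0.0690 × 11/12) = 5308.4 × 1.06529313 = 5655.0021
Value of long forward = (F − K)·e^(−rT) = (5655.0021 − 5627.9) · e^(−0.0958·11/12)
= 27.1021 × 0.91592878 = 24.82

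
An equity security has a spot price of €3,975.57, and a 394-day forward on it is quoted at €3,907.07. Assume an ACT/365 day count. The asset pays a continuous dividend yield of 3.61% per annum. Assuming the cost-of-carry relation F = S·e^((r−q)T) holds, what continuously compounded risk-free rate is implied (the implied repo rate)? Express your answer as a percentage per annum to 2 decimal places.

2.00%

From F = S·e^((r−q)T): (r − q) = ln(F/S)/T
ln(3907.07/3975.57) = ln(0.982770) = -0.017380
(r − q) = -0.017380 / (394/365) = -0.016101
r = ln(F/S)/T + q = -0.016101 + 0.0361 = 0.019999
r = 2.00%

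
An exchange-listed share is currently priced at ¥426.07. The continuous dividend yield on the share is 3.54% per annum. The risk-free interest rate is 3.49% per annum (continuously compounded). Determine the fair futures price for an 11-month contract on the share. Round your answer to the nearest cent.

¥425.87

F = S·e^((r − q)T) = 426.07 · e^((0.0349 − 0.0354) × 11/12)
= 426.07 · e^-0.000458 = 426.07 × 0.999542
F = ¥425.87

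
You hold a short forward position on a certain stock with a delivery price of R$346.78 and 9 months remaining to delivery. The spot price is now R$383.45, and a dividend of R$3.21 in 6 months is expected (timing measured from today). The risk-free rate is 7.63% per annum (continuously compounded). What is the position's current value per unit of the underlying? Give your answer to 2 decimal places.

PV(remaining dividends) I = 3.21·e^(−0.0763·6/12) = 3.0898
Current forward F = (S − I)·e^(rT) = (383.45 − 3.0898)·e^(0.0763·9/12) = 380.3602 × 1.058894 = 402.7611
Value (long) = (F − K)·e^(−rT) = (402.7611 − 346.78) × 0.944382 = 52.8675
Short position value = −(long value) = -R$52.87

-R$52.87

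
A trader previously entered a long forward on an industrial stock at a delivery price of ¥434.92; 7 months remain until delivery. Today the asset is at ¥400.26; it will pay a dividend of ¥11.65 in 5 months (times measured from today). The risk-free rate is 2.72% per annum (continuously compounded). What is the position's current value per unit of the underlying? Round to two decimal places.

-¥39.33

PV(remaining dividends) I = 11.65·e^(−0.0272·5/12) = 11.5187
Current forward F = (S − I)·e^(rT) = (400.26 − 11.5187)·e^(0.0272·7/12) = 388.7413 × 1.015993 = 394.9584
Value (long) = (F − K)·e^(−rT) = (394.9584 − 434.92) × 0.984259 = -39.3326
Value = -¥39.33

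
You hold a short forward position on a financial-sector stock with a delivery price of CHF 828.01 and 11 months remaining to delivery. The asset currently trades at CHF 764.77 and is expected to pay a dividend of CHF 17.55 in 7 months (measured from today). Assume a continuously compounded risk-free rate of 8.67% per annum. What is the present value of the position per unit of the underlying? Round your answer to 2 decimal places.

CHF 16.67

PV(remaining dividends) I = 17.55·e^(−0.0867·7/12) = 16.6845
Current forward F = (S − I)·e^(rT) = (764.77 − 16.6845)·e^(0.0867·11/12) = 748.0855 × 1.082718 = 809.9656
Value (long) = (F − K)·e^(−rT) = (809.9656 − 828.01) × 0.923601 = -16.6658
Short position value = −(long value) = CHF 16.67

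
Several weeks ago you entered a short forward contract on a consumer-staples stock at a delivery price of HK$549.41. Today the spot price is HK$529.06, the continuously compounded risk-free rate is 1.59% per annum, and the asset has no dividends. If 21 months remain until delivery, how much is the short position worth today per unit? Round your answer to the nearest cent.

HK$5.27

Current fair forward for the remaining 21 months: F = S·e^(r·T), r = 0.0159
F = 529.06 · e^(0.0159 × 21/12) = 529.06 × 1.028216 = 543.9880
Value of long forward = (F − K)·e^(−rT) = (543.9880 − 549.41) · e^(−0.0159·21/12)
= -5.4220 × 0.972559 = -5.27
Short position value = −(long value) = HK$5.27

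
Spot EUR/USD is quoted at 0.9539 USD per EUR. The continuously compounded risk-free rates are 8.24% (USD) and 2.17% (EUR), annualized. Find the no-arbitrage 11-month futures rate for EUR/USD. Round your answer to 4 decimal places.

1.0085

F = S·e^((r_USD − r_EUR)T) = 0.9539 · e^((0.0824 − 0.0217) × 11/12)
= 0.9539 · e^0.055642 = 0.9539 × 1.057219
F = 1.0085 USD per EUR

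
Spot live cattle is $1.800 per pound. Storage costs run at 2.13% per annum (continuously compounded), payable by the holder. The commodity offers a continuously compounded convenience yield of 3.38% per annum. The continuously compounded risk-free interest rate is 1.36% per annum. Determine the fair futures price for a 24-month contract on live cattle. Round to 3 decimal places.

Net carry = r + u − y = 0.0136 + 0.0213 − 0.0338 = 0.0011
F = S·e^((r+u−y)T) = 1.800 · e^(0.0011 × 24/12) = 1.800 · e^0.002200
= 1.800 × 1.002202 = $1.804 per pound

$1.804 per pound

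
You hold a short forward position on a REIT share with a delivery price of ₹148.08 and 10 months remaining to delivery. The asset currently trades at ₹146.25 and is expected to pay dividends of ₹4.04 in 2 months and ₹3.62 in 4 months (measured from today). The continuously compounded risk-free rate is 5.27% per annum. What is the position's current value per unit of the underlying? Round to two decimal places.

₹3.03

PV(remaining dividends) I = 4.04·e^(−0.0527·2/12) + 3.62·e^(−0.0527·4/12) = 7.5616
Current forward F = (S − I)·e^(rT) = (146.25 − 7.5616)·e^(0.0527·10/12) = 138.6884 × 1.044895 = 144.9148
Value (long) = (F − K)·e^(−rT) = (144.9148 − 148.08) × 0.957034 = -3.0292
Short position value = −(long value) = ₹3.03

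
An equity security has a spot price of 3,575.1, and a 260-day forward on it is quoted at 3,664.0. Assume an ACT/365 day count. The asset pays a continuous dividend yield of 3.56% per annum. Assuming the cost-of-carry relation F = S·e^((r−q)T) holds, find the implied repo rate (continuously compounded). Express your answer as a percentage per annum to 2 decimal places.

7.01%

From F = S·e^((r−q)T): (r − q) = ln(F/S)/T
ln(3664.0/3575.1) = ln(1.024866) = 0.024562
(r − q) = 0.024562 / (260/365) = 0.034481
r = ln(F/S)/T + q = 0.034481 + 0.0356 = 0.070081
r = 7.01%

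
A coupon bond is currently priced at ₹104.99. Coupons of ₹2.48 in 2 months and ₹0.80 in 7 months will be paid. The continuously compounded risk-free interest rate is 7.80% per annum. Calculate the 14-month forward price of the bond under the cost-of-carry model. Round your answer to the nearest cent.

PV(coupons) I = 2.48·e^(−0.0780·2/12) + 0.80·e^(−0.0780·7/12)
I = 2.4480 + 0.7644 = 3.2124
F = (S − I)·e^(rT) = (104.99 − 3.2124) · e^(0.0780·14/12)
= 101.7776 · e^0.091000 = 101.7776 × 1.095269 = ₹111.47

₹111.47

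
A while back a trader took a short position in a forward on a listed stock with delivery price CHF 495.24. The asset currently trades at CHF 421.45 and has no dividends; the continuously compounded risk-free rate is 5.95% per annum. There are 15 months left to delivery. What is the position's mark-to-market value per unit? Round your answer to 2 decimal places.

Current fair forward for the remaining 15 months: F = S·e^(r·T), r = 0.0595
F = 421.45 · e^(0.0595 × 15/12) = 421.45 × 1.077211 = 453.9906
Value of long forward = (F − K)·e^(−rT) = (453.9906 − 495.24) · e^(−0.0595·15/12)
= -41.2494 × 0.928324 = -38.29
Short position value = −(long value) = CHF 38.29

CHF 38.29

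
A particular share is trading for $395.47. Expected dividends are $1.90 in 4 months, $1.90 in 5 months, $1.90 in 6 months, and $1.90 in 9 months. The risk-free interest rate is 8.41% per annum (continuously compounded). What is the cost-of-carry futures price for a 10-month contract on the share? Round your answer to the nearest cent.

$416.36

PV(dividends) I = 1.90·e^(−0.0841·4/12) + 1.90·e^(−0.0841·5/12) + 1.90·e^(−0.0841·6/12) + 1.90·e^(−0.0841·9/12)
I = 1.8475 + 1.8346 + 1.8218 + 1.7839 = 7.2878
F = (S − I)·e^(rT) = (395.47 − 7.2878) · e^(0.0841·10/12)
= 388.1822 · e^0.070083 = 388.1822 × 1.072597 = $416.36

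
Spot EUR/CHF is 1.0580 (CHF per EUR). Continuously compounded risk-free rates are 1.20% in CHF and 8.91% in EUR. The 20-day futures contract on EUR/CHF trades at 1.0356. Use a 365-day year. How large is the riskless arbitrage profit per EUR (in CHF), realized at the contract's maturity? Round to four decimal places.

Fair futures: F* = S·e^(carry·T), with carry = (r_CHF − r_EUR) = 0.0120 − 0.0891 = -0.0771
F* = 1.0580 · e^(-0.0771 × 20/365) = 1.0580 · e^-0.004225 = 1.0580 × 0.995784 = 1.0535
Market 1.0356 < fair 1.0535: forward underpriced → reverse cash-and-carry (short spot, go long the forward).
At maturity, profit = |F_mkt − F*| = |1.0356 − 1.0535| = 0.0179 per EUR (in CHF)

0.0179 per EUR (in CHF)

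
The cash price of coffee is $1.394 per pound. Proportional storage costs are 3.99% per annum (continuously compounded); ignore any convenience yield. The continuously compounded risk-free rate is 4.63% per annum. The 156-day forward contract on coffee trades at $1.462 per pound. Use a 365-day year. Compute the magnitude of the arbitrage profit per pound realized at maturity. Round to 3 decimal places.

$0.016 per pound

Fair forward: F* = S·e^(carry·T), with carry = (r + u) = 0.0463 + 0.0399 = 0.0862
F* = 1.394 · e^(0.0862 × 156/365) = 1.394 · e^0.036842 = 1.394 × 1.037529 = $1.4463
Market $1.462 > fair $1.4463: forward overpriced → cash-and-carry (buy spot, short the forward).
At maturity, profit = |F_mkt − F*| = |1.462 − 1.4463| = $0.016 per pound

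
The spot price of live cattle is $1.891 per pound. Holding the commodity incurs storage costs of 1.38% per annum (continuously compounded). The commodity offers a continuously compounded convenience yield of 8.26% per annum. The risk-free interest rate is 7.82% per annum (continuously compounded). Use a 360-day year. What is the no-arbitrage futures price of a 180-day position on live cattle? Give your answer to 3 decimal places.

Net carry = r + u − y = 0.0782 + 0.0138 − 0.0826 = 0.0094
F = S·e^((r+u−y)T) = 1.891 · e^(0.0094 × 180/360) = 1.891 · e^0.004700
= 1.891 × 1.004711 = $1.900 per pound

$1.900 per pound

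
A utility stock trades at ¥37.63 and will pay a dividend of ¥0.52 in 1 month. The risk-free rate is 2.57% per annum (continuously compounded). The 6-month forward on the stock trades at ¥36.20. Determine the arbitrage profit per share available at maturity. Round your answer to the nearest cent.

PV(dividends) I = 0.52·e^(−0.0257·1/12) = 0.5189
Fair forward F* = (S − I)·e^(rT) = (37.63 − 0.5189)·e^0.012850 = 37.1111 × 1.012933 = 37.5911
Market ¥36.20 < fair 37.5911: forward underpriced → reverse cash-and-carry (short the stock, invest proceeds at r, pay the dividends, go long the forward).
Profit at T = |F_mkt − F*| = |36.20 − 37.5911| = ¥1.39 per share

¥1.39 per share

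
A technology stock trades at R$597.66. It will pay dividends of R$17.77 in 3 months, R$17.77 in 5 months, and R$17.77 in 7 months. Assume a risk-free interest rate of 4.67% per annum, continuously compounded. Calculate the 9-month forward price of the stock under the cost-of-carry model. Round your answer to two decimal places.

R$564.82

PV(dividends) I = 17.77·e^(−0.0467·3/12) + 17.77·e^(−0.0467·5/12) + 17.77·e^(−0.0467·7/12)
I = 17.5637 + 17.4276 + 17.2924 = 52.2837
F = (S − I)·e^(rT) = (597.66 − 52.2837) · e^(0.0467·9/12)
= 545.3763 · e^0.035025 = 545.3763 × 1.035646 = R$564.82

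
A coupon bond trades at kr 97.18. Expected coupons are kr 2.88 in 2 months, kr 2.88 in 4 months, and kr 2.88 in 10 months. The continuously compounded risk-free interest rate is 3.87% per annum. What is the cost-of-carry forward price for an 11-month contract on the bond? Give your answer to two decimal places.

PV(coupons) I = 2.88·e^(−0.0387·2/12) + 2.88·e^(−0.0387·4/12) + 2.88·e^(−0.0387·10/12)
I = 2.8615 + 2.8431 + 2.7886 = 8.4932
F = (S − I)·e^(rT) = (97.18 − 8.4932) · e^(0.0387·11/12)
= 88.6868 · e^0.035475 = 88.6868 × 1.036112 = kr 91.89

kr 91.89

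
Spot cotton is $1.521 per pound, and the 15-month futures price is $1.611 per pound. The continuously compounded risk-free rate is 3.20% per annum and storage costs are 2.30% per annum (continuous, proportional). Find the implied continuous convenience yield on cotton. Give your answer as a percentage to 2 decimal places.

F = S·e^((r+u−y)T) ⇒ (r+u−y) = ln(F/S)/T
ln(1.611/1.521) = 0.057487; /T ⇒ 0.045990
y = r + u − ln(F/S)/T = 0.0320 + 0.0230 − 0.045990 = 0.009010
y = 0.90%

0.90%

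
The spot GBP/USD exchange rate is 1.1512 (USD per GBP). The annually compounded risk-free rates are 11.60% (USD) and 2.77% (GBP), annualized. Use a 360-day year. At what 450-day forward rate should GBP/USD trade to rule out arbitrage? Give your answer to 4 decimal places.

1.2761

By covered interest parity, F = S · (1+r_USD)^T / (1+r_GBP)^T
= 1.1512 × 1.147044 / 1.034744 = 1.1512 × 1.108529
F = 1.2761 USD per GBP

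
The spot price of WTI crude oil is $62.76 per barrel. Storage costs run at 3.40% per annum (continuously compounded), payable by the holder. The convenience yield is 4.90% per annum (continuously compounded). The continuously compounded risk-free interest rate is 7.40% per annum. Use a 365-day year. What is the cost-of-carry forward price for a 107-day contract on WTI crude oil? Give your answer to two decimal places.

Net carry = r + u − y = 0.0740 + 0.0340 − 0.0490 = 0.0590
F = S·e^((r+u−y)T) = 62.76 · e^(0.0590 × 107/365) = 62.76 · e^0.017296
= 62.76 × 1.017446 = $63.85 per barrel

$63.85 per barrel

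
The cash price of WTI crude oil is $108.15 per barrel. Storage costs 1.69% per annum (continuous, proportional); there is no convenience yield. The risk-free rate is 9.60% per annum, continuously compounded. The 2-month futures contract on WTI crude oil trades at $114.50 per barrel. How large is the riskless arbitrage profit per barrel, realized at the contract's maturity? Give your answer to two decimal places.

Fair futures: F* = S·e^(carry·T), with carry = (r + u) = 0.0960 + 0.0169 = 0.1129
F* = 108.15 · e^(0.1129 × 2/12) = 108.15 · e^0.018817 = 108.15 × 1.018995 = $110.2043
Market $114.50 > fair $110.2043: forward overpriced → cash-and-carry (buy spot, short the forward).
At maturity, profit = |F_mkt − F*| = |114.50 − 110.2043| = $4.30 per barrel

$4.30 per barrel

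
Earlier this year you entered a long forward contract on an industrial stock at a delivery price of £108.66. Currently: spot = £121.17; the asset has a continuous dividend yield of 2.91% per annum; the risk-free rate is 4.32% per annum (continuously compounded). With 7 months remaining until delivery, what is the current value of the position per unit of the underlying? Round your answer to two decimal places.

£13.17

Current fair forward for the remaining 7 months: F = S·e^((r − q)·T), (r − q) = 0.0432 − 0.0291 = 0.0141
F = 121.17 · e^(0.0141 × 7/12) = 121.17 × 1.008259 = 122.1707
Value of long forward = (F − K)·e^(−rT) = (122.1707 − 108.66) · e^(−0.0432·7/12)
= 13.5107 × 0.975115 = 13.17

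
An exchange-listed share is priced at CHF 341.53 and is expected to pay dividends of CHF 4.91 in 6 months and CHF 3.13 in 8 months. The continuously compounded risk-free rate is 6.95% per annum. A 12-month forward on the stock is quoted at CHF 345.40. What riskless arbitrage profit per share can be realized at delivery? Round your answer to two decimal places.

PV(dividends) I = 4.91·e^(−0.0695·6/12) + 3.13·e^(−0.0695·8/12) = 7.7306
Fair forward F* = (S − I)·e^(rT) = (341.53 − 7.7306)·e^0.069500 = 333.7994 × 1.071972 = 357.8236
Market CHF 345.40 < fair 357.8236: forward underpriced → reverse cash-and-carry (short the stock, invest proceeds at r, pay the dividends, go long the forward).
Profit at T = |F_mkt − F*| = |345.40 − 357.8236| = CHF 12.42 per share

CHF 12.42 per share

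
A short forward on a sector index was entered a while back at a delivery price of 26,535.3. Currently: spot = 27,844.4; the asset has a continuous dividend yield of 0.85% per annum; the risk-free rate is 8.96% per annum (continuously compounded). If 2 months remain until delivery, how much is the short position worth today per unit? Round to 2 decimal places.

-1663.00

Current fair forward for the remaining 2 months: F = S·e^((r − q)·T), (r − q) = 0.0896 − 0.0085 = 0.0811
F = 27844.4 · e^(0.0811 × 2/12) = 27844.4 × 1.01360843 = 28223.3186
Value of long forward = (F − K)·e^(−rT) = (28223.3186 − 26535.3) · e^(−0.0896·2/12)
= 1688.0186 × 0.98517762 = 1663.00
Short position value = −(long value) = -1663.00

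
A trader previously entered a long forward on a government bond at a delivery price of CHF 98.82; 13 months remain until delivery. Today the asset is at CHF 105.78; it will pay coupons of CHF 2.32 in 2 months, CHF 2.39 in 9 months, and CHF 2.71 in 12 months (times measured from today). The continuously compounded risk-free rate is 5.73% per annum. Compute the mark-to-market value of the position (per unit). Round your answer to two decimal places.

CHF 5.76

PV(remaining coupons) I = 2.32·e^(−0.0573·2/12) + 2.39·e^(−0.0573·9/12) + 2.71·e^(−0.0573·12/12) = 7.1465
Current forward F = (S − I)·e^(rT) = (105.78 − 7.1465)·e^(0.0573·13/12) = 98.6335 × 1.064042 = 104.9502
Value (long) = (F − K)·e^(−rT) = (104.9502 − 98.82) × 0.939812 = 5.7612
Value = CHF 5.76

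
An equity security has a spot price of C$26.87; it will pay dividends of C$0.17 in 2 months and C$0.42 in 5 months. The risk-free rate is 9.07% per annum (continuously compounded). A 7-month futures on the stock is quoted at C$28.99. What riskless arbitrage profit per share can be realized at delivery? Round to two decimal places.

C$1.26 per share

PV(dividends) I = 0.17·e^(−0.0907·2/12) + 0.42·e^(−0.0907·5/12) = 0.5719
Fair futures F* = (S − I)·e^(rT) = (26.87 − 0.5719)·e^0.052908 = 26.2981 × 1.054333 = 27.7270
Market C$28.99 > fair 27.7270: forward overpriced → cash-and-carry (borrow at r, buy the stock and collect the dividends, short the forward).
Profit at T = |F_mkt − F*| = |28.99 − 27.7270| = C$1.26 per share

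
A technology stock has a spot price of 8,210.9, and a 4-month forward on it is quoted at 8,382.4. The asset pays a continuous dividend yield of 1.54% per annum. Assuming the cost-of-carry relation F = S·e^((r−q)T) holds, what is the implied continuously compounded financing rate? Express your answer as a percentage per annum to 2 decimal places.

From F = S·e^((r−q)T): (r − q) = ln(F/S)/T
ln(8382.4/8210.9) = ln(1.020887) = 0.020672
(r − q) = 0.020672 / (4/12) = 0.062016
r = ln(F/S)/T + q = 0.062016 + 0.0154 = 0.077416
r = 7.74%

7.74%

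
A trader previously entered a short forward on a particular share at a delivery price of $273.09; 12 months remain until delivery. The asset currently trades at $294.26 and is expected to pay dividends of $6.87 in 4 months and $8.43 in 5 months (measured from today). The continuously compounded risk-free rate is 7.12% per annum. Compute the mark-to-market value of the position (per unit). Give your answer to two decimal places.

-$25.05

PV(remaining dividends) I = 6.87·e^(−0.0712·4/12) + 8.43·e^(−0.0712·5/12) = 14.8925
Current forward F = (S − I)·e^(rT) = (294.26 − 14.8925)·e^(0.0712·12/12) = 279.3675 × 1.073796 = 299.9837
Value (long) = (F − K)·e^(−rT) = (299.9837 − 273.09) × 0.931276 = 25.0455
Short position value = −(long value) = -$25.05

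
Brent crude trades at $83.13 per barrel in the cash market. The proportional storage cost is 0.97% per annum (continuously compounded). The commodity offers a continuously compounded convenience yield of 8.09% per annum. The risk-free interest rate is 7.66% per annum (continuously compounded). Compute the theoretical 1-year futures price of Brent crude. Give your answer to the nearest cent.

Net carry = r + u − y = 0.0766 + 0.0097 − 0.0809 = 0.0054
F = S·e^((r+u−y)T) = 83.13 · e^(0.0054 × 1) = 83.13 · e^0.005400
= 83.13 × 1.005415 = $83.58 per barrel

$83.58 per barrel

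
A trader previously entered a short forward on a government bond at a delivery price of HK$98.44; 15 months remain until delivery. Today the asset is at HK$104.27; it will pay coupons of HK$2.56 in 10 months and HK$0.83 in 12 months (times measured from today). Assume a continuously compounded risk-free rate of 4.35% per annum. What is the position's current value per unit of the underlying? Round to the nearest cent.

-HK$7.78

PV(remaining coupons) I = 2.56·e^(−0.0435·10/12) + 0.83·e^(−0.0435·12/12) = 3.2635
Current forward F = (S − I)·e^(rT) = (104.27 − 3.2635)·e^(0.0435·15/12) = 101.0065 × 1.055880 = 106.6507
Value (long) = (F − K)·e^(−rT) = (106.6507 − 98.44) × 0.947077 = 7.7762
Short position value = −(long value) = -HK$7.78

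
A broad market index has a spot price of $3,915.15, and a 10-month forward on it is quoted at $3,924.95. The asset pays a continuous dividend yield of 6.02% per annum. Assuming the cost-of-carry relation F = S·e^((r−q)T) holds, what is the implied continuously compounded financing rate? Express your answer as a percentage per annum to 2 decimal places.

From F = S·e^((r−q)T): (r − q) = ln(F/S)/T
ln(3924.95/3915.15) = ln(1.002503) = 0.002500
(r − q) = 0.002500 / (10/12) = 0.003000
r = ln(F/S)/T + q = 0.003000 + 0.0602 = 0.063200
r = 6.32%

6.32%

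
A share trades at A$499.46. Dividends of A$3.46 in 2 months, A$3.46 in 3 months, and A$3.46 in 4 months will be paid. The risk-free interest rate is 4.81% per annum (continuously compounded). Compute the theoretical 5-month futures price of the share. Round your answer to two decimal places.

PV(dividends) I = 3.46·e^(−0.0481·2/12) + 3.46·e^(−0.0481·3/12) + 3.46·e^(−0.0481·4/12)
I = 3.4324 + 3.4186 + 3.4050 = 10.2560
F = (S − I)·e^(rT) = (499.46 − 10.2560) · e^(0.0481·5/12)
= 489.2040 · e^0.020042 = 489.2040 × 1.020244 = A$499.11

A$499.11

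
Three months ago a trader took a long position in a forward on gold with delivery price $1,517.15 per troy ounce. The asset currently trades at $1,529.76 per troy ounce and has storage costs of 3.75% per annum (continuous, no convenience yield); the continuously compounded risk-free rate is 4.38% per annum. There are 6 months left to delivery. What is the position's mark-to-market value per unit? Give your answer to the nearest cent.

Current fair forward for the remaining 6 months: F = S·e^((r + u)·T), (r + u) = 0.0438 + 0.0375 = 0.0813
F = 1529.76 · e^(0.0813 × 6/12) = 1529.76 × 1.04148752 = 1593.2259
Value of long forward = (F − K)·e^(−rT) = (1593.2259 − 1517.15) · e^(−0.0438·6/12)
= 76.0759 × 0.97833806 = 74.43

$74.43 per troy ounce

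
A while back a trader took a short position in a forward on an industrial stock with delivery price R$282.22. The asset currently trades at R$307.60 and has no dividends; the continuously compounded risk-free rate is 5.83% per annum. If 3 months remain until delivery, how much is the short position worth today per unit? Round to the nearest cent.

-R$29.46

Current fair forward for the remaining 3 months: F = S·e^(r·T), r = 0.0583
F = 307.60 · e^(0.0583 × 3/12) = 307.60 × 1.014682 = 312.1162
Value of long forward = (F − K)·e^(−rT) = (312.1162 − 282.22) · e^(−0.0583·3/12)
= 29.8962 × 0.985531 = 29.46
Short position value = −(long value) = -R$29.46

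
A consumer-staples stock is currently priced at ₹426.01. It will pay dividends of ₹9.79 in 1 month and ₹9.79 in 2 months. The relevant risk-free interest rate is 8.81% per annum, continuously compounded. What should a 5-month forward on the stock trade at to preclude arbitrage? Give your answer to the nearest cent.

₹421.85

PV(dividends) I = 9.79·e^(−0.0881·1/12) + 9.79·e^(−0.0881·2/12)
I = 9.7184 + 9.6473 = 19.3657
F = (S − I)·e^(rT) = (426.01 − 19.3657) · e^(0.0881·5/12)
= 406.6443 · e^0.036708 = 406.6443 × 1.037390 = ₹421.85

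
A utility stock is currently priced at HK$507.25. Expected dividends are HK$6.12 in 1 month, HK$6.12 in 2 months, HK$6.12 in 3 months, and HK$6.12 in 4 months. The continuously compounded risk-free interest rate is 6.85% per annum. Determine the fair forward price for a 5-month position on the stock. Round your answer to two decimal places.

HK$497.10

PV(dividends) I = 6.12·e^(−0.0685·1/12) + 6.12·e^(−0.0685·2/12) + 6.12·e^(−0.0685·3/12) + 6.12·e^(−0.0685·4/12)
I = 6.0852 + 6.0505 + 6.0161 + 5.9818 = 24.1336
F = (S − I)·e^(rT) = (507.25 − 24.1336) · e^(0.0685·5/12)
= 483.1164 · e^0.028542 = 483.1164 × 1.028953 = HK$497.10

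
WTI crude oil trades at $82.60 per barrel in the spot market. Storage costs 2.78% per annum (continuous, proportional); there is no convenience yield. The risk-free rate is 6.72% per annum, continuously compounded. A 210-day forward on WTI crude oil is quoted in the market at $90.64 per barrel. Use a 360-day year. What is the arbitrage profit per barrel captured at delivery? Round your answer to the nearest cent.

$3.33 per barrel

Fair forward: F* = S·e^(carry·T), with carry = (r + u) = 0.0672 + 0.0278 = 0.0950
F* = 82.60 · e^(0.0950 × 210/360) = 82.60 · e^0.055417 = 82.60 × 1.056981 = $87.3066
Market $90.64 > fair $87.3066: forward overpriced → cash-and-carry (buy spot, short the forward).
At maturity, profit = |F_mkt − F*| = |90.64 − 87.3066| = $3.33 per barrel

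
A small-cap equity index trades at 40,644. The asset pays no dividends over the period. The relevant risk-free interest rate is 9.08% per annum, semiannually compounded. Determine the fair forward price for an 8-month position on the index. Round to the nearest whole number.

F = S · (1+r/2)^(2T)
= 40644 × 1.060987
F = 43,123

43,123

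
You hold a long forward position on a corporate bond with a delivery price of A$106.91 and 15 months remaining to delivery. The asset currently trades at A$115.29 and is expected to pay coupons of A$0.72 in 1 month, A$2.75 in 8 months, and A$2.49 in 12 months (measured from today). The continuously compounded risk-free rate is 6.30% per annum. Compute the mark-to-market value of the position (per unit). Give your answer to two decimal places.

A$10.79

PV(remaining coupons) I = 0.72·e^(−0.0630·1/12) + 2.75·e^(−0.0630·8/12) + 2.49·e^(−0.0630·12/12) = 5.6911
Current forward F = (S − I)·e^(rT) = (115.29 − 5.6911)·e^(0.0630·15/12) = 109.5989 × 1.081934 = 118.5788
Value (long) = (F − K)·e^(−rT) = (118.5788 − 106.91) × 0.924271 = 10.7851
Value = A$10.79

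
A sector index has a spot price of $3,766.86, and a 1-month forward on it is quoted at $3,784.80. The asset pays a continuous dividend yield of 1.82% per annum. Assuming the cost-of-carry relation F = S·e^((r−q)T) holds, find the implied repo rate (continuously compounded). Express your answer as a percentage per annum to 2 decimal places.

7.52%

From F = S·e^((r−q)T): (r − q) = ln(F/S)/T
ln(3784.80/3766.86) = ln(1.004763) = 0.004752
(r − q) = 0.004752 / (1/12) = 0.057024
r = ln(F/S)/T + q = 0.057024 + 0.0182 = 0.075224
r = 7.52%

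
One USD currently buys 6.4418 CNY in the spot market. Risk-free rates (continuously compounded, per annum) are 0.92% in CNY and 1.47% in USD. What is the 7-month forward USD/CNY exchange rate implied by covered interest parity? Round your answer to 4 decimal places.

F = S·e^((r_CNY − r_USD)T) = 6.4418 · e^((0.0092 − 0.0147) × 7/12)
= 6.4418 · e^-0.003208 = 6.4418 × 0.996797
F = 6.4212 CNY per USD

6.4212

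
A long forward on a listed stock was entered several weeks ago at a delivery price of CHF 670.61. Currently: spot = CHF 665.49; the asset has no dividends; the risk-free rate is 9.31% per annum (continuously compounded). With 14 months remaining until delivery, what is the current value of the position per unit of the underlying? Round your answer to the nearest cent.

Current fair forward for the remaining 14 months: F = S·e^(r·T), r = 0.0931
F = 665.49 · e^(0.0931 × 14/12) = 665.49 × 1.114735 = 741.8450
Value of long forward = (F − K)·e^(−rT) = (741.8450 − 670.61) · e^(−0.0931·14/12)
= 71.2350 × 0.897074 = 63.90

CHF 63.90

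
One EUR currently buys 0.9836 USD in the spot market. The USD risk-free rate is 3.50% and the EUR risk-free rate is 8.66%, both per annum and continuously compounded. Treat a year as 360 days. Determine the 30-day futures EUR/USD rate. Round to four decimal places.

F = S·e^((r_USD − r_EUR)T) = 0.9836 · e^((0.0350 − 0.0866) × 30/360)
= 0.9836 · e^-0.004300 = 0.9836 × 0.995709
F = 0.9794 USD per EUR

0.9794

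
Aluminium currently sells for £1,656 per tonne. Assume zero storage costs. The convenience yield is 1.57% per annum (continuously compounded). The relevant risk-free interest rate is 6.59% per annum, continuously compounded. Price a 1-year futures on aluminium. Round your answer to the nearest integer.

£1,741 per tonne

Net carry = r + u − y = 0.0659 + 0.0000 − 0.0157 = 0.0502
F = S·e^((r+u−y)T) = 1656 · e^(0.0502 × 1) = 1656 · e^0.050200
= 1656 × 1.051481 = £1,741 per tonne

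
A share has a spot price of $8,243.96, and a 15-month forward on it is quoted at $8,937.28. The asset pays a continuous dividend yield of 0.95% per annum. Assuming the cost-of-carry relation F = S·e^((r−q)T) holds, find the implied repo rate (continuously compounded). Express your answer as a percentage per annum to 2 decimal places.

7.41%

From F = S·e^((r−q)T): (r − q) = ln(F/S)/T
ln(8937.28/8243.96) = ln(1.084100) = 0.080750
(r − q) = 0.080750 / (15/12) = 0.064600
r = ln(F/S)/T + q = 0.064600 + 0.0095 = 0.074100
r = 7.41%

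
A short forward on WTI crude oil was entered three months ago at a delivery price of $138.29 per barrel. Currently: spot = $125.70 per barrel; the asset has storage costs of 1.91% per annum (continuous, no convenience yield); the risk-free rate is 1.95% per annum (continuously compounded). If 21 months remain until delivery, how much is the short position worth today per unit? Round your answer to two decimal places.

Current fair forward for the remaining 21 months: F = S·e^((r + u)·T), (r + u) = 0.0195 + 0.0191 = 0.0386
F = 125.70 · e^(0.0386 × 21/12) = 125.70 × 1.069884 = 134.4844
Value of long forward = (F − K)·e^(−rT) = (134.4844 − 138.29) · e^(−0.0195·21/12)
= -3.8056 × 0.966451 = -3.68
Short position value = −(long value) = $3.68

$3.68 per barrel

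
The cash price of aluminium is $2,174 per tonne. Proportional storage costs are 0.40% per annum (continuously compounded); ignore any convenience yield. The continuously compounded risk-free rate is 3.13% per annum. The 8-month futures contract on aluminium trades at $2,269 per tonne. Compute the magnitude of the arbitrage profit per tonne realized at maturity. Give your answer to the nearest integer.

$43 per tonne

Fair futures: F* = S·e^(carry·T), with carry = (r + u) = 0.0313 + 0.0040 = 0.0353
F* = 2174 · e^(0.0353 × 8/12) = 2174 · e^0.023533 = 2174 × 1.023812 = $2225.7673
Market $2269 > fair $2225.7673: forward overpriced → cash-and-carry (buy spot, short the forward).
At maturity, profit = |F_mkt − F*| = |2269 − 2225.7673| = $43 per tonne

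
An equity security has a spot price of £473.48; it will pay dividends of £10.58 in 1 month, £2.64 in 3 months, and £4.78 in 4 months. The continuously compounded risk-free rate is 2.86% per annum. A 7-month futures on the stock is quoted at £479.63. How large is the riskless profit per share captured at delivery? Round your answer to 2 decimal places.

£16.40 per share

PV(dividends) I = 10.58·e^(−0.0286·1/12) + 2.64·e^(−0.0286·3/12) + 4.78·e^(−0.0286·4/12) = 17.9107
Fair futures F* = (S − I)·e^(rT) = (473.48 − 17.9107)·e^0.016683 = 455.5693 × 1.016823 = 463.2333
Market £479.63 > fair 463.2333: forward overpriced → cash-and-carry (borrow at r, buy the stock and collect the dividends, short the forward).
Profit at T = |F_mkt − F*| = |479.63 − 463.2333| = £16.40 per share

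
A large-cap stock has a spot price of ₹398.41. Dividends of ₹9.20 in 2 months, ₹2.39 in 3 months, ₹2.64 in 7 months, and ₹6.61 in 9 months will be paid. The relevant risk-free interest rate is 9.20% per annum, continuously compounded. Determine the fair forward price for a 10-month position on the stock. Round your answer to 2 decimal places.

PV(dividends) I = 9.20·e^(−0.0920·2/12) + 2.39·e^(−0.0920·3/12) + 2.64·e^(−0.0920·7/12) + 6.61·e^(−0.0920·9/12)
I = 9.0600 + 2.3357 + 2.5021 + 6.1693 = 20.0671
F = (S − I)·e^(rT) = (398.41 − 20.0671) · e^(0.0920·10/12)
= 378.3429 · e^0.076667 = 378.3429 × 1.079682 = ₹408.49

₹408.49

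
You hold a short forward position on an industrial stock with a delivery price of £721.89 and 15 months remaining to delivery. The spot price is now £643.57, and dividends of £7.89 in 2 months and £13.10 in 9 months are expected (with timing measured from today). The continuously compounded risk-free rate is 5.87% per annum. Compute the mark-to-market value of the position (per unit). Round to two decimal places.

£47.60

PV(remaining dividends) I = 7.89·e^(−0.0587·2/12) + 13.10·e^(−0.0587·9/12) = 20.3490
Current forward F = (S − I)·e^(rT) = (643.57 − 20.3490)·e^(0.0587·15/12) = 623.2210 × 1.076134 = 670.6693
Value (long) = (F − K)·e^(−rT) = (670.6693 − 721.89) × 0.929252 = -47.5969
Short position value = −(long value) = £47.60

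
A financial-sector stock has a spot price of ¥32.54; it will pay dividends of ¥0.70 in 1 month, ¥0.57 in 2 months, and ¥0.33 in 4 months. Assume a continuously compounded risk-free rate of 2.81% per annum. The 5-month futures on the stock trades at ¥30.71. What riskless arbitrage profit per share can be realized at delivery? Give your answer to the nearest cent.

PV(dividends) I = 0.70·e^(−0.0281·1/12) + 0.57·e^(−0.0281·2/12) + 0.33·e^(−0.0281·4/12) = 1.5926
Fair futures F* = (S − I)·e^(rT) = (32.54 − 1.5926)·e^0.011708 = 30.9474 × 1.011777 = 31.3119
Market ¥30.71 < fair 31.3119: forward underpriced → reverse cash-and-carry (short the stock, invest proceeds at r, pay the dividends, go long the forward).
Profit at T = |F_mkt − F*| = |30.71 − 31.3119| = ¥0.60 per share

¥0.60 per share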